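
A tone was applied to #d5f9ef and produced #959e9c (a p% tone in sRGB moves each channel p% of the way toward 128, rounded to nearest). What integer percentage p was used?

75%

#d5f9ef is rgb(213, 249, 239); #959e9c is rgb(149, 158, 156).
On the G channel (widest range): 158 ≈ 249 + (p/100)(128 − 249), so p ≈ 100×(158 − 249)/(128 − 249) = -9100/-121 = 75.21.
p = 75 reproduces all three channels after rounding.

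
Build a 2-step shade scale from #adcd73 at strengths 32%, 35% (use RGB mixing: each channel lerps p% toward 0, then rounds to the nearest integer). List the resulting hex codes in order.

#adcd73 is rgb(173, 205, 115).
32%: (173 − 55.36 = 117.64→118, 205 − 65.6 = 139.4→139, 115 − 36.8 = 78.2→78) → #768b4e
35%: (173 − 60.55 = 112.45→112, 205 − 71.75 = 133.25→133, 115 − 40.25 = 74.75→75) → #70854b

#768b4e, #70854b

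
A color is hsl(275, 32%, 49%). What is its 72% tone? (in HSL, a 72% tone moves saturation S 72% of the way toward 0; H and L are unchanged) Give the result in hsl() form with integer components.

hsl(275, 9%, 49%)

S moves 72% from 32 toward 0: 32 − 23.04 = 8.96 → 9.
H and L are unchanged.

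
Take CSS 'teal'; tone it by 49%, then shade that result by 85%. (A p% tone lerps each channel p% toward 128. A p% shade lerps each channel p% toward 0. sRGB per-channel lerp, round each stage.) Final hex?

#091313

CSS teal is rgb(0, 128, 128).
Per channel, c → c + 0.49(128 − c):
  R: 0 + 62.72 = 62.72 → 63
  G: 128 + 0 = 128 → 128
  B: 128 + 0.49×(128−128) = 128 + 0 = 128 → 128
After the tone: rgb(63, 128, 128) = #3F8080.
Lerp each channel 85% toward 0:
  R: 63 + 0.85×(0−63) = 63 − 53.55 = 9.45 → 9
  G: 128 + 0.85×(0−128) = 128 − 108.8 = 19.2 → 19
  B: 128 − 108.8 = 19.2 → 19
rgb(9, 19, 19) = #091313.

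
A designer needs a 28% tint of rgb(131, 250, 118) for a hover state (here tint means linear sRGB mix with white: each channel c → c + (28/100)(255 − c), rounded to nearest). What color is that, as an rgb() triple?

rgb(166, 251, 156)

Lerp each channel 28% toward 255:
  R: 131 + 34.72 = 165.72 → 166
  G: 250 + 0.28×(255−250) = 250 + 1.4 = 251.4 → 251
  B: 118 + 38.36 = 156.36 → 156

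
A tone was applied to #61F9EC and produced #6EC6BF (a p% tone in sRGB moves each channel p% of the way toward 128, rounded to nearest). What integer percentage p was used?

42%

#61F9EC is rgb(97, 249, 236); #6EC6BF is rgb(110, 198, 191).
On the G channel (widest range): 198 ≈ 249 + (p/100)(128 − 249), so p ≈ 100×(198 − 249)/(128 − 249) = -5100/-121 = 42.15.
p = 42 reproduces all three channels after rounding.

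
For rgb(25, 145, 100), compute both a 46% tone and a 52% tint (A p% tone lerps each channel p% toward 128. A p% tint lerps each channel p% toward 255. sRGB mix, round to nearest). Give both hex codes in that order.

46% tone:
  R: 25 + 0.46×(128−25) = 25 + 47.38 = 72.38 → 72
  G: 145 + 0.46×(128−145) = 145 − 7.82 = 137.18 → 137
  B: 100 + 0.46×(128−100) = 100 + 12.88 = 112.88 → 113
  → #488971
52% tint:
  R: 25 + 0.52×(255−25) = 25 + 119.6 = 144.6 → 145
  G: 145 + 0.52×(255−145) = 145 + 57.2 = 202.2 → 202
  B: 100 + 80.6 = 180.6 → 181
  → #91CAB5

#488971, #91CAB5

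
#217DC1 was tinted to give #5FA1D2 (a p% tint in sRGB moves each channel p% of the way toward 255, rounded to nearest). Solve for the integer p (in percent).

#217DC1 is rgb(33, 125, 193); #5FA1D2 is rgb(95, 161, 210).
On the R channel (widest range): 95 ≈ 33 + (p/100)(255 − 33), so p ≈ 100×(95 − 33)/(255 − 33) = 6200/222 = 27.93.
p = 28 reproduces all three channels after rounding.

28%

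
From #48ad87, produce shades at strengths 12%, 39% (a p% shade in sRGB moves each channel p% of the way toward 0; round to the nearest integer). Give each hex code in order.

#3f9877, #2c6a52

#48ad87 is rgb(72, 173, 135).
12%: (72 − 8.64 = 63.36→63, 173 − 20.76 = 152.24→152, 135 − 16.2 = 118.8→119) → #3f9877
39%: (72 − 28.08 = 43.92→44, 173 − 67.47 = 105.53→106, 135 − 52.65 = 82.35→82) → #2c6a52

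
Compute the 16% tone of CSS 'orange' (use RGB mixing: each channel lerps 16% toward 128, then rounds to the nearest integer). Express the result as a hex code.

#eb9f14

CSS orange is rgb(255, 165, 0).
Per channel, c → c + 0.16(128 − c):
  R: 255 + 0.16×(128−255) = 255 − 20.32 = 234.68 → 235
  G: 165 + 0.16×(128−165) = 165 − 5.92 = 159.08 → 159
  B: 0 + 0.16×(128−0) = 0 + 20.48 = 20.48 → 20
rgb(235, 159, 20) = #eb9f14.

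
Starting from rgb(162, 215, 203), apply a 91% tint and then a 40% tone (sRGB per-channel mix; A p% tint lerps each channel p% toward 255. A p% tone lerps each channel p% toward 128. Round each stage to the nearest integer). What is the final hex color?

Lerp each channel 91% toward 255:
  R: 162 + 84.63 = 246.63 → 247
  G: 215 + 0.91×(255−215) = 215 + 36.4 = 251.4 → 251
  B: 203 + 0.91×(255−203) = 203 + 47.32 = 250.32 → 250
After the tint: rgb(247, 251, 250) = #f7fbfa.
Lerp each channel 40% toward 128:
  R: 247 + 0.4×(128−247) = 247 − 47.6 = 199.4 → 199
  G: 251 + 0.4×(128−251) = 251 − 49.2 = 201.8 → 202
  B: 250 + 0.4×(128−250) = 250 − 48.8 = 201.2 → 201
rgb(199, 202, 201) = #c7cac9.

#c7cac9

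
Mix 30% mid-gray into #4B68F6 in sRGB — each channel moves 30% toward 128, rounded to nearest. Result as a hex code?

#5B6FD3

#4B68F6 is rgb(75, 104, 246).
Lerp each channel 30% toward 128:
  R: 75 + 0.3×(128−75) = 75 + 15.9 = 90.9 → 91
  G: 104 + 7.2 = 111.2 → 111
  B: 246 − 35.4 = 210.6 → 211
rgb(91, 111, 211) = #5B6FD3.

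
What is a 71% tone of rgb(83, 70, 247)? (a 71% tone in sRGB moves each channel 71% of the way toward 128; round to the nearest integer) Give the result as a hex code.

Per channel, c → c + 0.71(128 − c):
  R: 83 + 0.71×(128−83) = 83 + 31.95 = 114.95 → 115
  G: 70 + 0.71×(128−70) = 70 + 41.18 = 111.18 → 111
  B: 247 + 0.71×(128−247) = 247 − 84.49 = 162.51 → 163
rgb(115, 111, 163) = #736FA3.

#736FA3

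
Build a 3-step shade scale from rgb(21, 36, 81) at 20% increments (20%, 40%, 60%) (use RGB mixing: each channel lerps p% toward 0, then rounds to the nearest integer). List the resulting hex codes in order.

20%: (21 − 4.2 = 16.8→17, 36 − 7.2 = 28.8→29, 81 − 16.2 = 64.8→65) → #111D41
40%: (21 − 8.4 = 12.6→13, 36 − 14.4 = 21.6→22, 81 − 32.4 = 48.6→49) → #0D1631
60%: (21 − 12.6 = 8.4→8, 36 − 21.6 = 14.4→14, 81 − 48.6 = 32.4→32) → #080E20

#111D41, #0D1631, #080E20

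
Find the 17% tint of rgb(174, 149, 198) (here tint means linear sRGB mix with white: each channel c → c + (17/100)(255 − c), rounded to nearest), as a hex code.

A 17% tint moves each channel 17% toward 255:
  R: 174 + 0.17×(255−174) = 174 + 13.77 = 187.77 → 188
  G: 149 + 0.17×(255−149) = 149 + 18.02 = 167.02 → 167
  B: 198 + 9.69 = 207.69 → 208
rgb(188, 167, 208) = #BCA7D0.

#BCA7D0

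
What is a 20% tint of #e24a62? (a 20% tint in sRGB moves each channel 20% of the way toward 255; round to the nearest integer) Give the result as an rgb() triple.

rgb(232, 110, 129)

#e24a62 is rgb(226, 74, 98).
Per channel, c → c + 0.2(255 − c):
  R: 226 + 0.2×(255−226) = 226 + 5.8 = 231.8 → 232
  G: 74 + 0.2×(255−74) = 74 + 36.2 = 110.2 → 110
  B: 98 + 0.2×(255−98) = 98 + 31.4 = 129.4 → 129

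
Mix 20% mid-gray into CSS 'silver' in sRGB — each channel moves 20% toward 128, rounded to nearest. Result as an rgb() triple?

CSS silver is rgb(192, 192, 192).
Lerp each channel 20% toward 128:
  R: 192 − 12.8 = 179.2 → 179
  G: 192 − 12.8 = 179.2 → 179
  B: 192 + 0.2×(128−192) = 192 − 12.8 = 179.2 → 179

rgb(179, 179, 179)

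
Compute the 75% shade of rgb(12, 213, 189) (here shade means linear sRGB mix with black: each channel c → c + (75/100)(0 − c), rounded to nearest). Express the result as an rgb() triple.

Per channel, c → c + 0.75(0 − c):
  R: 12 + 0.75×(0−12) = 12 − 9 = 3 → 3
  G: 213 + 0.75×(0−213) = 213 − 159.75 = 53.25 → 53
  B: 189 + 0.75×(0−189) = 189 − 141.75 = 47.25 → 47

rgb(3, 53, 47)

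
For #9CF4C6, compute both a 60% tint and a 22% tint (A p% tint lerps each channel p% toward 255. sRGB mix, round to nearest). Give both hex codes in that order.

#D7FBE8, #B2F6D3

#9CF4C6 is rgb(156, 244, 198).
60% tint:
  R: 156 + 59.4 = 215.4 → 215
  G: 244 + 0.6×(255−244) = 244 + 6.6 = 250.6 → 251
  B: 198 + 34.2 = 232.2 → 232
  → #D7FBE8
22% tint:
  R: 156 + 0.22×(255−156) = 156 + 21.78 = 177.78 → 178
  G: 244 + 0.22×(255−244) = 244 + 2.42 = 246.42 → 246
  B: 198 + 0.22×(255−198) = 198 + 12.54 = 210.54 → 211
  → #B2F6D3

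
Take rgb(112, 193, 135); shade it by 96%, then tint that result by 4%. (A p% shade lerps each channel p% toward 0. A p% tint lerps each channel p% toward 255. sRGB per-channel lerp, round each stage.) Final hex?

Per channel, c → c + 0.96(0 − c):
  R: 112 + 0.96×(0−112) = 112 − 107.52 = 4.48 → 4
  G: 193 + 0.96×(0−193) = 193 − 185.28 = 7.72 → 8
  B: 135 − 129.6 = 5.4 → 5
After the shade: rgb(4, 8, 5) = #040805.
Per channel, c → c + 0.04(255 − c):
  R: 4 + 0.04×(255−4) = 4 + 10.04 = 14.04 → 14
  G: 8 + 9.88 = 17.88 → 18
  B: 5 + 0.04×(255−5) = 5 + 10 = 15 → 15
rgb(14, 18, 15) = #0e120f.

#0e120f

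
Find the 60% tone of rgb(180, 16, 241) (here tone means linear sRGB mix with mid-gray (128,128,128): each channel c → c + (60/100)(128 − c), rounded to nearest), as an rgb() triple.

rgb(149, 83, 173)

Per channel, c → c + 0.6(128 − c):
  R: 180 + 0.6×(128−180) = 180 − 31.2 = 148.8 → 149
  G: 16 + 67.2 = 83.2 → 83
  B: 241 + 0.6×(128−241) = 241 − 67.8 = 173.2 → 173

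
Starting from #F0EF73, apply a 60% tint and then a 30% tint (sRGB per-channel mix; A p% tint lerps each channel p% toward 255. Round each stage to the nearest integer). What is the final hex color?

#FBFBD8

#F0EF73 is rgb(240, 239, 115).
A 60% tint moves each channel 60% toward 255:
  R: 240 + 9 = 249 → 249
  G: 239 + 0.6×(255−239) = 239 + 9.6 = 248.6 → 249
  B: 115 + 0.6×(255−115) = 115 + 84 = 199 → 199
After the tint: rgb(249, 249, 199) = #F9F9C7.
A 30% tint moves each channel 30% toward 255:
  R: 249 + 0.3×(255−249) = 249 + 1.8 = 250.8 → 251
  G: 249 + 0.3×(255−249) = 249 + 1.8 = 250.8 → 251
  B: 199 + 16.8 = 215.8 → 216
rgb(251, 251, 216) = #FBFBD8.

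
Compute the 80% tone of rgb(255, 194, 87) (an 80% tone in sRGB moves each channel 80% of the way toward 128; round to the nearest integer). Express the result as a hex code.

An 80% tone moves each channel 80% toward 128:
  R: 255 + 0.8×(128−255) = 255 − 101.6 = 153.4 → 153
  G: 194 + 0.8×(128−194) = 194 − 52.8 = 141.2 → 141
  B: 87 + 0.8×(128−87) = 87 + 32.8 = 119.8 → 120
rgb(153, 141, 120) = #998D78.

#998D78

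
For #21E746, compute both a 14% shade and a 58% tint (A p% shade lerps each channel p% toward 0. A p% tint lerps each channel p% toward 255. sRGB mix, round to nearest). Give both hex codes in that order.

#1CC73C, #A2F5B1

#21E746 is rgb(33, 231, 70).
14% shade:
  R: 33 + 0.14×(0−33) = 33 − 4.62 = 28.38 → 28
  G: 231 + 0.14×(0−231) = 231 − 32.34 = 198.66 → 199
  B: 70 − 9.8 = 60.2 → 60
  → #1CC73C
58% tint:
  R: 33 + 128.76 = 161.76 → 162
  G: 231 + 0.58×(255−231) = 231 + 13.92 = 244.92 → 245
  B: 70 + 0.58×(255−70) = 70 + 107.3 = 177.3 → 177
  → #A2F5B1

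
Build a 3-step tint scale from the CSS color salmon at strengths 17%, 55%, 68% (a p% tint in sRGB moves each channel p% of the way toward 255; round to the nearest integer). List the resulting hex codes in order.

CSS salmon is rgb(250, 128, 114).
17%: (250 + 0.85 = 250.85→251, 128 + 21.59 = 149.59→150, 114 + 23.97 = 137.97→138) → #fb968a
55%: (250 + 2.75 = 252.75→253, 128 + 69.85 = 197.85→198, 114 + 77.55 = 191.55→192) → #fdc6c0
68%: (250 + 3.4 = 253.4→253, 128 + 86.36 = 214.36→214, 114 + 95.88 = 209.88→210) → #fdd6d2

#fb968a, #fdc6c0, #fdd6d2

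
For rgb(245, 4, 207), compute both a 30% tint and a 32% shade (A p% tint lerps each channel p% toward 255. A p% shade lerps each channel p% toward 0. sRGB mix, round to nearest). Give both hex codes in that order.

30% tint:
  R: 245 + 0.3×(255−245) = 245 + 3 = 248 → 248
  G: 4 + 0.3×(255−4) = 4 + 75.3 = 79.3 → 79
  B: 207 + 0.3×(255−207) = 207 + 14.4 = 221.4 → 221
  → #F84FDD
32% shade:
  R: 245 − 78.4 = 166.6 → 167
  G: 4 + 0.32×(0−4) = 4 − 1.28 = 2.72 → 3
  B: 207 + 0.32×(0−207) = 207 − 66.24 = 140.76 → 141
  → #A7038D

#F84FDD, #A7038D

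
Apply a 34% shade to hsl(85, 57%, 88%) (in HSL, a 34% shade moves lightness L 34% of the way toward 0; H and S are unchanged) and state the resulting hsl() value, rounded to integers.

hsl(85, 57%, 58%)

L moves 34% from 88 toward 0: 88 − 29.92 = 58.08 → 58.
H and S are unchanged.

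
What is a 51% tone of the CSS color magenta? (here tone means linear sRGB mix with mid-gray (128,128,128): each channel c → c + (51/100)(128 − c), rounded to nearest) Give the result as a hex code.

CSS magenta is rgb(255, 0, 255).
Per channel, c → c + 0.51(128 − c):
  R: 255 + 0.51×(128−255) = 255 − 64.77 = 190.23 → 190
  G: 0 + 65.28 = 65.28 → 65
  B: 255 − 64.77 = 190.23 → 190
rgb(190, 65, 190) = #BE41BE.

#BE41BE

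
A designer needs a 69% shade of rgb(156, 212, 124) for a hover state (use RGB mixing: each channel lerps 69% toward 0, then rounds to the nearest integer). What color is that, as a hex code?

#304226

Per channel, c → c + 0.69(0 − c):
  R: 156 + 0.69×(0−156) = 156 − 107.64 = 48.36 → 48
  G: 212 + 0.69×(0−212) = 212 − 146.28 = 65.72 → 66
  B: 124 − 85.56 = 38.44 → 38
rgb(48, 66, 38) = #304226.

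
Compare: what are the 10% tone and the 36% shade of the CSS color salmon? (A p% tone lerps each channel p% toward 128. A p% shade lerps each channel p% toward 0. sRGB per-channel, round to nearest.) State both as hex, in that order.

CSS salmon is rgb(250, 128, 114).
10% tone:
  R: 250 + 0.1×(128−250) = 250 − 12.2 = 237.8 → 238
  G: 128 + 0 = 128 → 128
  B: 114 + 1.4 = 115.4 → 115
  → #EE8073
36% shade:
  R: 250 + 0.36×(0−250) = 250 − 90 = 160 → 160
  G: 128 + 0.36×(0−128) = 128 − 46.08 = 81.92 → 82
  B: 114 + 0.36×(0−114) = 114 − 41.04 = 72.96 → 73
  → #A05249

#EE8073, #A05249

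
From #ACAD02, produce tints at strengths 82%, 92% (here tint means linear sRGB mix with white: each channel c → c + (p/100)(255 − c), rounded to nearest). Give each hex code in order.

#F0F0D1, #F8F8EB

#ACAD02 is rgb(172, 173, 2).
82%: (172 + 68.06 = 240.06→240, 173 + 67.24 = 240.24→240, 2 + 207.46 = 209.46→209) → #F0F0D1
92%: (172 + 76.36 = 248.36→248, 173 + 75.44 = 248.44→248, 2 + 232.76 = 234.76→235) → #F8F8EB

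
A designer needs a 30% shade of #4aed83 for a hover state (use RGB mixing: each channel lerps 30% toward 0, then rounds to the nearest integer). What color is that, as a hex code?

#4aed83 is rgb(74, 237, 131).
A 30% shade moves each channel 30% toward 0:
  R: 74 − 22.2 = 51.8 → 52
  G: 237 + 0.3×(0−237) = 237 − 71.1 = 165.9 → 166
  B: 131 + 0.3×(0−131) = 131 − 39.3 = 91.7 → 92
rgb(52, 166, 92) = #34a65c.

#34a65c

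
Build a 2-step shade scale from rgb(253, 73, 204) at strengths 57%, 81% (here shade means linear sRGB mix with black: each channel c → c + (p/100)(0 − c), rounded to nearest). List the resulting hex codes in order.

57%: (253 − 144.21 = 108.79→109, 73 − 41.61 = 31.39→31, 204 − 116.28 = 87.72→88) → #6d1f58
81%: (253 − 204.93 = 48.07→48, 73 − 59.13 = 13.87→14, 204 − 165.24 = 38.76→39) → #300e27

#6d1f58, #300e27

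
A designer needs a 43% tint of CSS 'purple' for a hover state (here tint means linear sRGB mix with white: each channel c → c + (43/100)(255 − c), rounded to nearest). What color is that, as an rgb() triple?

CSS purple is rgb(128, 0, 128).
Per channel, c → c + 0.43(255 − c):
  R: 128 + 0.43×(255−128) = 128 + 54.61 = 182.61 → 183
  G: 0 + 0.43×(255−0) = 0 + 109.65 = 109.65 → 110
  B: 128 + 0.43×(255−128) = 128 + 54.61 = 182.61 → 183

rgb(183, 110, 183)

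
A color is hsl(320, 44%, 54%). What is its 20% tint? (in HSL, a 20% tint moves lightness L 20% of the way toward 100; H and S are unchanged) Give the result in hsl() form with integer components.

hsl(320, 44%, 63%)

L moves 20% from 54 toward 100: 54 + 9.2 = 63.2 → 63.
H and S are unchanged.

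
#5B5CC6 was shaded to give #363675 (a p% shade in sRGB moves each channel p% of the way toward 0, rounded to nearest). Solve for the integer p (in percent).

41%

#5B5CC6 is rgb(91, 92, 198); #363675 is rgb(54, 54, 117).
On the B channel (widest range): 117 ≈ 198 + (p/100)(0 − 198), so p ≈ 100×(117 − 198)/(0 − 198) = -8100/-198 = 40.91.
p = 41 reproduces all three channels after rounding.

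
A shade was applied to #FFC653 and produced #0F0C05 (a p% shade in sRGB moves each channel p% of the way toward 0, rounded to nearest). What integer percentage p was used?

#FFC653 is rgb(255, 198, 83); #0F0C05 is rgb(15, 12, 5).
On the R channel (widest range): 15 ≈ 255 + (p/100)(0 − 255), so p ≈ 100×(15 − 255)/(0 − 255) = -24000/-255 = 94.12.
p = 94 reproduces all three channels after rounding.

94%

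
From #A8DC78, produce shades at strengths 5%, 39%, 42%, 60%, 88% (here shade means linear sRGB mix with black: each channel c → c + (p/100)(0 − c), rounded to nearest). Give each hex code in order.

#A0D172, #668649, #618046, #435830, #141A0E

#A8DC78 is rgb(168, 220, 120).
5%: (168 − 8.4 = 159.6→160, 220 − 11 = 209→209, 120 − 6 = 114→114) → #A0D172
39%: (168 − 65.52 = 102.48→102, 220 − 85.8 = 134.2→134, 120 − 46.8 = 73.2→73) → #668649
42%: (168 − 70.56 = 97.44→97, 220 − 92.4 = 127.6→128, 120 − 50.4 = 69.6→70) → #618046
60%: (168 − 100.8 = 67.2→67, 220 − 132 = 88→88, 120 − 72 = 48→48) → #435830
88%: (168 − 147.84 = 20.16→20, 220 − 193.6 = 26.4→26, 120 − 105.6 = 14.4→14) → #141A0E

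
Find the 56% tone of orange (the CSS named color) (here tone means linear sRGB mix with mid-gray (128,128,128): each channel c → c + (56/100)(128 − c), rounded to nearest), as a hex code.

#b89048

CSS orange is rgb(255, 165, 0).
Lerp each channel 56% toward 128:
  R: 255 + 0.56×(128−255) = 255 − 71.12 = 183.88 → 184
  G: 165 − 20.72 = 144.28 → 144
  B: 0 + 71.68 = 71.68 → 72
rgb(184, 144, 72) = #b89048.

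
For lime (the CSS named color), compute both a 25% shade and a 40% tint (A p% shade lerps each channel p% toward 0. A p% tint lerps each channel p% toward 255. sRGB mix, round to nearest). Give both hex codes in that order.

CSS lime is rgb(0, 255, 0).
25% shade:
  R: 0 + 0.25×(0−0) = 0 + 0 = 0 → 0
  G: 255 + 0.25×(0−255) = 255 − 63.75 = 191.25 → 191
  B: 0 + 0.25×(0−0) = 0 + 0 = 0 → 0
  → #00bf00
40% tint:
  R: 0 + 0.4×(255−0) = 0 + 102 = 102 → 102
  G: 255 + 0.4×(255−255) = 255 + 0 = 255 → 255
  B: 0 + 102 = 102 → 102
  → #66ff66

#00bf00, #66ff66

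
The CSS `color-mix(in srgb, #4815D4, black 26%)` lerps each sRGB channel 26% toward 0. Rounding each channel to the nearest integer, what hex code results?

#35109D

#4815D4 is rgb(72, 21, 212).
A 26% shade moves each channel 26% toward 0:
  R: 72 − 18.72 = 53.28 → 53
  G: 21 + 0.26×(0−21) = 21 − 5.46 = 15.54 → 16
  B: 212 + 0.26×(0−212) = 212 − 55.12 = 156.88 → 157
rgb(53, 16, 157) = #35109D.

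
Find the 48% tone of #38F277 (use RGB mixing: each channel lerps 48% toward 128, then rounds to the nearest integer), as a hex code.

#38F277 is rgb(56, 242, 119).
A 48% tone moves each channel 48% toward 128:
  R: 56 + 34.56 = 90.56 → 91
  G: 242 + 0.48×(128−242) = 242 − 54.72 = 187.28 → 187
  B: 119 + 4.32 = 123.32 → 123
rgb(91, 187, 123) = #5BBB7B.

#5BBB7B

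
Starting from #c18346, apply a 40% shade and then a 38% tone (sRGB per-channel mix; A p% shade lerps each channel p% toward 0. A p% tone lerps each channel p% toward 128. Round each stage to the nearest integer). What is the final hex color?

#79624b

#c18346 is rgb(193, 131, 70).
Per channel, c → c + 0.4(0 − c):
  R: 193 − 77.2 = 115.8 → 116
  G: 131 + 0.4×(0−131) = 131 − 52.4 = 78.6 → 79
  B: 70 − 28 = 42 → 42
After the shade: rgb(116, 79, 42) = #744f2a.
A 38% tone moves each channel 38% toward 128:
  R: 116 + 0.38×(128−116) = 116 + 4.56 = 120.56 → 121
  G: 79 + 18.62 = 97.62 → 98
  B: 42 + 0.38×(128−42) = 42 + 32.68 = 74.68 → 75
rgb(121, 98, 75) = #79624b.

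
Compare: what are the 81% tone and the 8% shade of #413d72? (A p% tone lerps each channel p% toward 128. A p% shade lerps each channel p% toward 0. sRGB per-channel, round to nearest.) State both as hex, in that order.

#74737d, #3c3869

#413d72 is rgb(65, 61, 114).
81% tone:
  R: 65 + 0.81×(128−65) = 65 + 51.03 = 116.03 → 116
  G: 61 + 54.27 = 115.27 → 115
  B: 114 + 0.81×(128−114) = 114 + 11.34 = 125.34 → 125
  → #74737d
8% shade:
  R: 65 + 0.08×(0−65) = 65 − 5.2 = 59.8 → 60
  G: 61 + 0.08×(0−61) = 61 − 4.88 = 56.12 → 56
  B: 114 + 0.08×(0−114) = 114 − 9.12 = 104.88 → 105
  → #3c3869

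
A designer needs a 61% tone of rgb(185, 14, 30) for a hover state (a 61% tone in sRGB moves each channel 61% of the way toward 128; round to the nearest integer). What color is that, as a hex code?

#96545a

A 61% tone moves each channel 61% toward 128:
  R: 185 + 0.61×(128−185) = 185 − 34.77 = 150.23 → 150
  G: 14 + 69.54 = 83.54 → 84
  B: 30 + 0.61×(128−30) = 30 + 59.78 = 89.78 → 90
rgb(150, 84, 90) = #96545a.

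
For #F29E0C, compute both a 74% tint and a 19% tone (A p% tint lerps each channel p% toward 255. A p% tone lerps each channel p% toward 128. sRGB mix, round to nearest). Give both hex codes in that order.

#F29E0C is rgb(242, 158, 12).
74% tint:
  R: 242 + 0.74×(255−242) = 242 + 9.62 = 251.62 → 252
  G: 158 + 0.74×(255−158) = 158 + 71.78 = 229.78 → 230
  B: 12 + 0.74×(255−12) = 12 + 179.82 = 191.82 → 192
  → #FCE6C0
19% tone:
  R: 242 + 0.19×(128−242) = 242 − 21.66 = 220.34 → 220
  G: 158 − 5.7 = 152.3 → 152
  B: 12 + 22.04 = 34.04 → 34
  → #DC9822

#FCE6C0, #DC9822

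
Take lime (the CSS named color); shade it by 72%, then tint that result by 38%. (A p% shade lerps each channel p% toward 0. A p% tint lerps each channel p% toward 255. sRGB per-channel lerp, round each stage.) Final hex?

CSS lime is rgb(0, 255, 0).
Per channel, c → c + 0.72(0 − c):
  R: 0 + 0 = 0 → 0
  G: 255 + 0.72×(0−255) = 255 − 183.6 = 71.4 → 71
  B: 0 + 0.72×(0−0) = 0 + 0 = 0 → 0
After the shade: rgb(0, 71, 0) = #004700.
A 38% tint moves each channel 38% toward 255:
  R: 0 + 0.38×(255−0) = 0 + 96.9 = 96.9 → 97
  G: 71 + 0.38×(255−71) = 71 + 69.92 = 140.92 → 141
  B: 0 + 0.38×(255−0) = 0 + 96.9 = 96.9 → 97
rgb(97, 141, 97) = #618D61.

#618D61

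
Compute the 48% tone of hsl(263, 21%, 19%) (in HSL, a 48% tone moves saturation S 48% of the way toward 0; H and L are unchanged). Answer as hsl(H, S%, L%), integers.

S moves 48% from 21 toward 0: 21 − 10.08 = 10.92 → 11.
H and L are unchanged.

hsl(263, 11%, 19%)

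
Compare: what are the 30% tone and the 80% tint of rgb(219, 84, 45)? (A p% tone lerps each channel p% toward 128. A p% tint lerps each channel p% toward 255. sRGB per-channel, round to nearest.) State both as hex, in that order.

#C06146, #F8DDD5

30% tone:
  R: 219 + 0.3×(128−219) = 219 − 27.3 = 191.7 → 192
  G: 84 + 13.2 = 97.2 → 97
  B: 45 + 0.3×(128−45) = 45 + 24.9 = 69.9 → 70
  → #C06146
80% tint:
  R: 219 + 0.8×(255−219) = 219 + 28.8 = 247.8 → 248
  G: 84 + 0.8×(255−84) = 84 + 136.8 = 220.8 → 221
  B: 45 + 0.8×(255−45) = 45 + 168 = 213 → 213
  → #F8DDD5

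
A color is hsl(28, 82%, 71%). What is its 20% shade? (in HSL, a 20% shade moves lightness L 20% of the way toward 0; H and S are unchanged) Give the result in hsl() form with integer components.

L moves 20% from 71 toward 0: 71 − 14.2 = 56.8 → 57.
H and S are unchanged.

hsl(28, 82%, 57%)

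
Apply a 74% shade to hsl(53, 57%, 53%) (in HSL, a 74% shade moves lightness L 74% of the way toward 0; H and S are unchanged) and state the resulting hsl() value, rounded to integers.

L moves 74% from 53 toward 0: 53 − 39.22 = 13.78 → 14.
H and S are unchanged.

hsl(53, 57%, 14%)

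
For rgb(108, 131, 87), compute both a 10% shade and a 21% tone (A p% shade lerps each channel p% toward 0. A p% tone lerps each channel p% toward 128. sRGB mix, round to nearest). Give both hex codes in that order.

10% shade:
  R: 108 − 10.8 = 97.2 → 97
  G: 131 − 13.1 = 117.9 → 118
  B: 87 − 8.7 = 78.3 → 78
  → #61764e
21% tone:
  R: 108 + 4.2 = 112.2 → 112
  G: 131 − 0.63 = 130.37 → 130
  B: 87 + 0.21×(128−87) = 87 + 8.61 = 95.61 → 96
  → #708260

#61764e, #708260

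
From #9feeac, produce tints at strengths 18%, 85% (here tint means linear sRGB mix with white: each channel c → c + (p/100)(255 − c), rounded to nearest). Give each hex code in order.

#b0f1bb, #f1fcf3

#9feeac is rgb(159, 238, 172).
18%: (159 + 17.28 = 176.28→176, 238 + 3.06 = 241.06→241, 172 + 14.94 = 186.94→187) → #b0f1bb
85%: (159 + 81.6 = 240.6→241, 238 + 14.45 = 252.45→252, 172 + 70.55 = 242.55→243) → #f1fcf3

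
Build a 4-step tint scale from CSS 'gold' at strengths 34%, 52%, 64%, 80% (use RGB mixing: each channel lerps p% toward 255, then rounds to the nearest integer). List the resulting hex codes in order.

CSS gold is rgb(255, 215, 0).
34%: (255→255, 215 + 13.6 = 228.6→229, 0 + 86.7 = 86.7→87) → #ffe557
52%: (255→255, 215 + 20.8 = 235.8→236, 0 + 132.6 = 132.6→133) → #ffec85
64%: (255→255, 215 + 25.6 = 240.6→241, 0 + 163.2 = 163.2→163) → #fff1a3
80%: (255→255, 215 + 32 = 247→247, 0 + 204 = 204→204) → #fff7cc

#ffe557, #ffec85, #fff1a3, #fff7cc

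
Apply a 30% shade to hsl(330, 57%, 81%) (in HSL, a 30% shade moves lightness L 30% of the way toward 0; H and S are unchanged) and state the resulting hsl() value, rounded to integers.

L moves 30% from 81 toward 0: 81 − 24.3 = 56.7 → 57.
H and S are unchanged.

hsl(330, 57%, 57%)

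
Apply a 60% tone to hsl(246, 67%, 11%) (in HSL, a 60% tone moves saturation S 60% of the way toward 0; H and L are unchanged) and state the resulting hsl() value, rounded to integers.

hsl(246, 27%, 11%)

S moves 60% from 67 toward 0: 67 − 40.2 = 26.8 → 27.
H and L are unchanged.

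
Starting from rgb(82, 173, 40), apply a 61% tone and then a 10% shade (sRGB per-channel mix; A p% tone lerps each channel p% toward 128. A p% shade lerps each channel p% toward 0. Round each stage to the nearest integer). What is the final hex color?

#638355

Per channel, c → c + 0.61(128 − c):
  R: 82 + 28.06 = 110.06 → 110
  G: 173 − 27.45 = 145.55 → 146
  B: 40 + 0.61×(128−40) = 40 + 53.68 = 93.68 → 94
After the tone: rgb(110, 146, 94) = #6e925e.
A 10% shade moves each channel 10% toward 0:
  R: 110 − 11 = 99 → 99
  G: 146 + 0.1×(0−146) = 146 − 14.6 = 131.4 → 131
  B: 94 + 0.1×(0−94) = 94 − 9.4 = 84.6 → 85
rgb(99, 131, 85) = #638355.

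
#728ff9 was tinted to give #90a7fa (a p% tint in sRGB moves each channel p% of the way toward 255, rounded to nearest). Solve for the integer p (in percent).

21%

#728ff9 is rgb(114, 143, 249); #90a7fa is rgb(144, 167, 250).
On the R channel (widest range): 144 ≈ 114 + (p/100)(255 − 114), so p ≈ 100×(144 − 114)/(255 − 114) = 3000/141 = 21.28.
p = 21 reproduces all three channels after rounding.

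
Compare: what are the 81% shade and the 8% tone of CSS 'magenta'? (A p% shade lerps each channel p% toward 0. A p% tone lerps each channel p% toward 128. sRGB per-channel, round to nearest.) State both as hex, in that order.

CSS magenta is rgb(255, 0, 255).
81% shade:
  R: 255 − 206.55 = 48.45 → 48
  G: 0 + 0 = 0 → 0
  B: 255 + 0.81×(0−255) = 255 − 206.55 = 48.45 → 48
  → #300030
8% tone:
  R: 255 − 10.16 = 244.84 → 245
  G: 0 + 0.08×(128−0) = 0 + 10.24 = 10.24 → 10
  B: 255 − 10.16 = 244.84 → 245
  → #f50af5

#300030, #f50af5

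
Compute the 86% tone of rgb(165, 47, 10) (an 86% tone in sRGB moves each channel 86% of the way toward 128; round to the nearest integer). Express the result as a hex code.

Lerp each channel 86% toward 128:
  R: 165 + 0.86×(128−165) = 165 − 31.82 = 133.18 → 133
  G: 47 + 0.86×(128−47) = 47 + 69.66 = 116.66 → 117
  B: 10 + 101.48 = 111.48 → 111
rgb(133, 117, 111) = #85756F.

#85756F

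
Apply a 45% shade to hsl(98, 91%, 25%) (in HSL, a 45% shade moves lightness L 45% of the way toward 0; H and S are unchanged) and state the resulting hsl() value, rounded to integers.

L moves 45% from 25 toward 0: 25 − 11.25 = 13.75 → 14.
H and S are unchanged.

hsl(98, 91%, 14%)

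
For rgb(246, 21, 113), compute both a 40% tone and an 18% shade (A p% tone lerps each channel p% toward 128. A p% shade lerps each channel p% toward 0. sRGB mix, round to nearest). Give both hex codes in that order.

#c74077, #ca115d

40% tone:
  R: 246 − 47.2 = 198.8 → 199
  G: 21 + 42.8 = 63.8 → 64
  B: 113 + 6 = 119 → 119
  → #c74077
18% shade:
  R: 246 + 0.18×(0−246) = 246 − 44.28 = 201.72 → 202
  G: 21 + 0.18×(0−21) = 21 − 3.78 = 17.22 → 17
  B: 113 − 20.34 = 92.66 → 93
  → #ca115d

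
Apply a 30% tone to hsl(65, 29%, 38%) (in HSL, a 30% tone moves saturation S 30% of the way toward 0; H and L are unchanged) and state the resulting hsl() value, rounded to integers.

hsl(65, 20%, 38%)

S moves 30% from 29 toward 0: 29 − 8.7 = 20.3 → 20.
H and L are unchanged.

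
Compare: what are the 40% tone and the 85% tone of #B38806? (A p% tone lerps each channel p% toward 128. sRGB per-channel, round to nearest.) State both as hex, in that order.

#B38806 is rgb(179, 136, 6).
40% tone:
  R: 179 + 0.4×(128−179) = 179 − 20.4 = 158.6 → 159
  G: 136 + 0.4×(128−136) = 136 − 3.2 = 132.8 → 133
  B: 6 + 48.8 = 54.8 → 55
  → #9F8537
85% tone:
  R: 179 − 43.35 = 135.65 → 136
  G: 136 − 6.8 = 129.2 → 129
  B: 6 + 103.7 = 109.7 → 110
  → #88816E

#9F8537, #88816E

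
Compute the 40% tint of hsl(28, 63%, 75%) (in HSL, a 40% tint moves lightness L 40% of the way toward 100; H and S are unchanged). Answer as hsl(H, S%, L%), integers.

L moves 40% from 75 toward 100: 75 + 10 = 85 → 85.
H and S are unchanged.

hsl(28, 63%, 85%)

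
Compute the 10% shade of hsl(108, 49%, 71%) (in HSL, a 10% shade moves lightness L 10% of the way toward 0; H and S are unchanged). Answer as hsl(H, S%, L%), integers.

hsl(108, 49%, 64%)

L moves 10% from 71 toward 0: 71 − 7.1 = 63.9 → 64.
H and S are unchanged.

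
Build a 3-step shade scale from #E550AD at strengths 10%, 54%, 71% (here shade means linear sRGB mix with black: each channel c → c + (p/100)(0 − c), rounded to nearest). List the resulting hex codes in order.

#CE489C, #692550, #421732

#E550AD is rgb(229, 80, 173).
10%: (229 − 22.9 = 206.1→206, 80 − 8 = 72→72, 173 − 17.3 = 155.7→156) → #CE489C
54%: (229 − 123.66 = 105.34→105, 80 − 43.2 = 36.8→37, 173 − 93.42 = 79.58→80) → #692550
71%: (229 − 162.59 = 66.41→66, 80 − 56.8 = 23.2→23, 173 − 122.83 = 50.17→50) → #421732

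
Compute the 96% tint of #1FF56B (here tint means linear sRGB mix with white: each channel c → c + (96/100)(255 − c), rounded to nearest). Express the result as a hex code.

#F6FFF9

#1FF56B is rgb(31, 245, 107).
Lerp each channel 96% toward 255:
  R: 31 + 215.04 = 246.04 → 246
  G: 245 + 0.96×(255−245) = 245 + 9.6 = 254.6 → 255
  B: 107 + 0.96×(255−107) = 107 + 142.08 = 249.08 → 249
rgb(246, 255, 249) = #F6FFF9.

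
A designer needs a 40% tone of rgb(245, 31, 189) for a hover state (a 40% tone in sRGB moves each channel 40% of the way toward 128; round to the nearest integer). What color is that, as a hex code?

#c646a5

A 40% tone moves each channel 40% toward 128:
  R: 245 − 46.8 = 198.2 → 198
  G: 31 + 38.8 = 69.8 → 70
  B: 189 − 24.4 = 164.6 → 165
rgb(198, 70, 165) = #c646a5.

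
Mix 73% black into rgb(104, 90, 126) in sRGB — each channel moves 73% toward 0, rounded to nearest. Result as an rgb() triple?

rgb(28, 24, 34)

Lerp each channel 73% toward 0:
  R: 104 − 75.92 = 28.08 → 28
  G: 90 + 0.73×(0−90) = 90 − 65.7 = 24.3 → 24
  B: 126 + 0.73×(0−126) = 126 − 91.98 = 34.02 → 34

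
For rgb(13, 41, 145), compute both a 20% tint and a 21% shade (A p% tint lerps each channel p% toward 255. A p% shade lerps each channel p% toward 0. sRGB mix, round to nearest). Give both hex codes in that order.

#3d54a7, #0a2073

20% tint:
  R: 13 + 48.4 = 61.4 → 61
  G: 41 + 0.2×(255−41) = 41 + 42.8 = 83.8 → 84
  B: 145 + 22 = 167 → 167
  → #3d54a7
21% shade:
  R: 13 + 0.21×(0−13) = 13 − 2.73 = 10.27 → 10
  G: 41 + 0.21×(0−41) = 41 − 8.61 = 32.39 → 32
  B: 145 + 0.21×(0−145) = 145 − 30.45 = 114.55 → 115
  → #0a2073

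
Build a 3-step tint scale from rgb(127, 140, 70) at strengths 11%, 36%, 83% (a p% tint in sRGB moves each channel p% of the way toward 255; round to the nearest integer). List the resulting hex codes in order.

11%: (127 + 14.08 = 141.08→141, 140 + 12.65 = 152.65→153, 70 + 20.35 = 90.35→90) → #8D995A
36%: (127 + 46.08 = 173.08→173, 140 + 41.4 = 181.4→181, 70 + 66.6 = 136.6→137) → #ADB589
83%: (127 + 106.24 = 233.24→233, 140 + 95.45 = 235.45→235, 70 + 153.55 = 223.55→224) → #E9EBE0

#8D995A, #ADB589, #E9EBE0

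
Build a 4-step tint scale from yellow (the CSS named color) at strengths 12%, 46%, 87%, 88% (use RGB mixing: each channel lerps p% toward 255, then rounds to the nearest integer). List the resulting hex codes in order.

#FFFF1F, #FFFF75, #FFFFDE, #FFFFE0

CSS yellow is rgb(255, 255, 0).
12%: (255→255, 255→255, 0 + 30.6 = 30.6→31) → #FFFF1F
46%: (255→255, 255→255, 0 + 117.3 = 117.3→117) → #FFFF75
87%: (255→255, 255→255, 0 + 221.85 = 221.85→222) → #FFFFDE
88%: (255→255, 255→255, 0 + 224.4 = 224.4→224) → #FFFFE0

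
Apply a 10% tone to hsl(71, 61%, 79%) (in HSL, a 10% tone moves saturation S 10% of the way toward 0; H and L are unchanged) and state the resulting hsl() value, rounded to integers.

S moves 10% from 61 toward 0: 61 − 6.1 = 54.9 → 55.
H and L are unchanged.

hsl(71, 55%, 79%)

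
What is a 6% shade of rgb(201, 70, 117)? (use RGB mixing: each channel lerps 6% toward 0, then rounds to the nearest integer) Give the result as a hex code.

#bd426e

A 6% shade moves each channel 6% toward 0:
  R: 201 − 12.06 = 188.94 → 189
  G: 70 − 4.2 = 65.8 → 66
  B: 117 + 0.06×(0−117) = 117 − 7.02 = 109.98 → 110
rgb(189, 66, 110) = #bd426e.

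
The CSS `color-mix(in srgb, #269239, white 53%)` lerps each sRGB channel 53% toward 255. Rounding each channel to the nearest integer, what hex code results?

#99cca2

#269239 is rgb(38, 146, 57).
Lerp each channel 53% toward 255:
  R: 38 + 115.01 = 153.01 → 153
  G: 146 + 0.53×(255−146) = 146 + 57.77 = 203.77 → 204
  B: 57 + 104.94 = 161.94 → 162
rgb(153, 204, 162) = #99cca2.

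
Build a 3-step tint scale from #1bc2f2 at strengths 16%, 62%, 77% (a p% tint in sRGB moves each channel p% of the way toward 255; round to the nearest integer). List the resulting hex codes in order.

#1bc2f2 is rgb(27, 194, 242).
16%: (27 + 36.48 = 63.48→63, 194 + 9.76 = 203.76→204, 242 + 2.08 = 244.08→244) → #3fccf4
62%: (27 + 141.36 = 168.36→168, 194 + 37.82 = 231.82→232, 242 + 8.06 = 250.06→250) → #a8e8fa
77%: (27 + 175.56 = 202.56→203, 194 + 46.97 = 240.97→241, 242 + 10.01 = 252.01→252) → #cbf1fc

#3fccf4, #a8e8fa, #cbf1fc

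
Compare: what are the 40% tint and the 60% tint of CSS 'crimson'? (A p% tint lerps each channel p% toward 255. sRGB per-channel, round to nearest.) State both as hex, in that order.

#ea728a, #f1a1b1

CSS crimson is rgb(220, 20, 60).
40% tint:
  R: 220 + 14 = 234 → 234
  G: 20 + 94 = 114 → 114
  B: 60 + 0.4×(255−60) = 60 + 78 = 138 → 138
  → #ea728a
60% tint:
  R: 220 + 0.6×(255−220) = 220 + 21 = 241 → 241
  G: 20 + 141 = 161 → 161
  B: 60 + 0.6×(255−60) = 60 + 117 = 177 → 177
  → #f1a1b1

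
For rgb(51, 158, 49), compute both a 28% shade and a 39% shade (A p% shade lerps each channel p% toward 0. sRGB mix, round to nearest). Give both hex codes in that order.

#257223, #1f601e

28% shade:
  R: 51 + 0.28×(0−51) = 51 − 14.28 = 36.72 → 37
  G: 158 − 44.24 = 113.76 → 114
  B: 49 + 0.28×(0−49) = 49 − 13.72 = 35.28 → 35
  → #257223
39% shade:
  R: 51 + 0.39×(0−51) = 51 − 19.89 = 31.11 → 31
  G: 158 − 61.62 = 96.38 → 96
  B: 49 − 19.11 = 29.89 → 30
  → #1f601e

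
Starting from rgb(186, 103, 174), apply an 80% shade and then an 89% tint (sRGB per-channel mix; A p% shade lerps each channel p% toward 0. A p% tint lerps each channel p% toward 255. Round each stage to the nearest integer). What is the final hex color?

Lerp each channel 80% toward 0:
  R: 186 − 148.8 = 37.2 → 37
  G: 103 + 0.8×(0−103) = 103 − 82.4 = 20.6 → 21
  B: 174 − 139.2 = 34.8 → 35
After the shade: rgb(37, 21, 35) = #251523.
An 89% tint moves each channel 89% toward 255:
  R: 37 + 194.02 = 231.02 → 231
  G: 21 + 208.26 = 229.26 → 229
  B: 35 + 0.89×(255−35) = 35 + 195.8 = 230.8 → 231
rgb(231, 229, 231) = #e7e5e7.

#e7e5e7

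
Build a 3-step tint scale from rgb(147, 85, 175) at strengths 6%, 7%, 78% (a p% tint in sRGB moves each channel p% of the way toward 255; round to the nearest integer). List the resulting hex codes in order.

6%: (147 + 6.48 = 153.48→153, 85 + 10.2 = 95.2→95, 175 + 4.8 = 179.8→180) → #995FB4
7%: (147 + 7.56 = 154.56→155, 85 + 11.9 = 96.9→97, 175 + 5.6 = 180.6→181) → #9B61B5
78%: (147 + 84.24 = 231.24→231, 85 + 132.6 = 217.6→218, 175 + 62.4 = 237.4→237) → #E7DAED

#995FB4, #9B61B5, #E7DAED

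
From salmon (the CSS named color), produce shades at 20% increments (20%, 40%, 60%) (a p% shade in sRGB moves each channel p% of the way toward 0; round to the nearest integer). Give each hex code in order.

#c8665b, #964d44, #64332e

CSS salmon is rgb(250, 128, 114).
20%: (250 − 50 = 200→200, 128 − 25.6 = 102.4→102, 114 − 22.8 = 91.2→91) → #c8665b
40%: (250 − 100 = 150→150, 128 − 51.2 = 76.8→77, 114 − 45.6 = 68.4→68) → #964d44
60%: (250 − 150 = 100→100, 128 − 76.8 = 51.2→51, 114 − 68.4 = 45.6→46) → #64332e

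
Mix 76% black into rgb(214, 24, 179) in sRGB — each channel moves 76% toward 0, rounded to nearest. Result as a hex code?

#33062B

A 76% shade moves each channel 76% toward 0:
  R: 214 + 0.76×(0−214) = 214 − 162.64 = 51.36 → 51
  G: 24 + 0.76×(0−24) = 24 − 18.24 = 5.76 → 6
  B: 179 − 136.04 = 42.96 → 43
rgb(51, 6, 43) = #33062B.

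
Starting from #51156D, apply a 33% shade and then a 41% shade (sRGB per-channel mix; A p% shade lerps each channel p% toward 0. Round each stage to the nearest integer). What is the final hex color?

#20082B

#51156D is rgb(81, 21, 109).
Per channel, c → c + 0.33(0 − c):
  R: 81 + 0.33×(0−81) = 81 − 26.73 = 54.27 → 54
  G: 21 + 0.33×(0−21) = 21 − 6.93 = 14.07 → 14
  B: 109 + 0.33×(0−109) = 109 − 35.97 = 73.03 → 73
After the shade: rgb(54, 14, 73) = #360E49.
Per channel, c → c + 0.41(0 − c):
  R: 54 − 22.14 = 31.86 → 32
  G: 14 + 0.41×(0−14) = 14 − 5.74 = 8.26 → 8
  B: 73 − 29.93 = 43.07 → 43
rgb(32, 8, 43) = #20082B.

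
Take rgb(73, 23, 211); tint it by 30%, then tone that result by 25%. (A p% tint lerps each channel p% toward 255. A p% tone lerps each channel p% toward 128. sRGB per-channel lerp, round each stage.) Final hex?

#8066c8

A 30% tint moves each channel 30% toward 255:
  R: 73 + 54.6 = 127.6 → 128
  G: 23 + 69.6 = 92.6 → 93
  B: 211 + 0.3×(255−211) = 211 + 13.2 = 224.2 → 224
After the tint: rgb(128, 93, 224) = #805de0.
A 25% tone moves each channel 25% toward 128:
  R: 128 + 0 = 128 → 128
  G: 93 + 8.75 = 101.75 → 102
  B: 224 − 24 = 200 → 200
rgb(128, 102, 200) = #8066c8.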